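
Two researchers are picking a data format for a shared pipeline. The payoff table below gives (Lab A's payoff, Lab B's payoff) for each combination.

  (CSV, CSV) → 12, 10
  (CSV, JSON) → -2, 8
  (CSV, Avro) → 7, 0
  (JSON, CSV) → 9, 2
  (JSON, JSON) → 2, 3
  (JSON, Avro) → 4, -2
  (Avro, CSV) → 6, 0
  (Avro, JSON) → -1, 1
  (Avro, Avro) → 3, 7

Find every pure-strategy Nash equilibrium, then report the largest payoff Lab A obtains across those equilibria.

12

Both CSV is a pure NE (Lab A: 12 ≥ 9; Lab B: 10 ≥ 8). Lab A gets 12.
Both JSON is a pure NE (Lab A: 2 ≥ -1; Lab B: 3 ≥ 2). Lab A gets 2.
Every other cell has a profitable deviation for at least one player. Highest of {12, 2} is 12.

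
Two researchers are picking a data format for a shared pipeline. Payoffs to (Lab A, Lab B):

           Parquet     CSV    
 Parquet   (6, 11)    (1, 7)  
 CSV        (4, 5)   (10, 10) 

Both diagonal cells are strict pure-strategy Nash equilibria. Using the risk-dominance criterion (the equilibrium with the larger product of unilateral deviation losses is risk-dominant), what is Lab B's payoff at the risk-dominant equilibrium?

At both Parquet: Lab A loses 6 − 4 = 2 by deviating; Lab B loses 11 − 7 = 4. Product = 2·4 = 8.
At both CSV: Lab A loses 10 − 1 = 9 by deviating; Lab B loses 10 − 5 = 5. Product = 9·5 = 45.
45 > 8, so both CSV is risk-dominant. Lab B's payoff there is 10.

10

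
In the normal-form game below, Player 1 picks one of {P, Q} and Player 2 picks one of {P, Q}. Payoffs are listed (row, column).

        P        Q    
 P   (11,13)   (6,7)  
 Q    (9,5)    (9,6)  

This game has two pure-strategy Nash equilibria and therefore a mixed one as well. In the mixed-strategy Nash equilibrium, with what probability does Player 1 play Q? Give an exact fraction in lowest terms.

Player 1's mix p on P must make Player 2 indifferent between P and Q.
Player 2's payoff from P: 13p + 5(1−p). From Q: 7p + 6(1−p).
Set equal: 6p = 1(1−p) → p = 1/7.
Probability on Q is 1 − 1/7 = 6/7.

6/7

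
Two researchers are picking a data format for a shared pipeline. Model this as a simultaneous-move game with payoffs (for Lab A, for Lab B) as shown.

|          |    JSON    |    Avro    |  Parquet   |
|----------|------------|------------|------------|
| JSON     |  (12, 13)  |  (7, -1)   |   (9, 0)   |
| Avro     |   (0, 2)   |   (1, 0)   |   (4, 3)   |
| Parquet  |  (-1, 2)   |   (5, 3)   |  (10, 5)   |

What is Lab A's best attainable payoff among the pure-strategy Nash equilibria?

Both JSON is a pure NE (Lab A: 12 ≥ 0; Lab B: 13 ≥ 0). Lab A gets 12.
Both Parquet is a pure NE (Lab A: 10 ≥ 9; Lab B: 5 ≥ 3). Lab A gets 10.
Every other cell has a profitable deviation for at least one player. Highest of {12, 10} is 12.

12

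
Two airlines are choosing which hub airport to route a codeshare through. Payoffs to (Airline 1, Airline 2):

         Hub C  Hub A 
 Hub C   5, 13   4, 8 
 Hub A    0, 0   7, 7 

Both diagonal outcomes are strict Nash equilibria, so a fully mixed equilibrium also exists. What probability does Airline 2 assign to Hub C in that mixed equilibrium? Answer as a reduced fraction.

Airline 2's mix q on Hub C must make Airline 1 indifferent between Hub C and Hub A.
Airline 1's payoff from Hub C: 5q + 4(1−q). From Hub A: 0q + 7(1−q).
Set equal: 5q = 3(1−q) → q = 3/8.

3/8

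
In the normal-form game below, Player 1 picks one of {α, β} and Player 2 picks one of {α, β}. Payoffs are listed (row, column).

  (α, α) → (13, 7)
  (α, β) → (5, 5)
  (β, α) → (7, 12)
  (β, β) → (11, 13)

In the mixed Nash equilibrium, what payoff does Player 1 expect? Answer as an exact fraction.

9

Player 2 mixes with probability q on α, chosen so Player 1 is indifferent: 13q + 5(1−q) = 7q + 11(1−q) gives q = 1/2.
Player 1's expected payoff (from either row, since indifferent) is 13·1/2 + 5·1/2 = 9.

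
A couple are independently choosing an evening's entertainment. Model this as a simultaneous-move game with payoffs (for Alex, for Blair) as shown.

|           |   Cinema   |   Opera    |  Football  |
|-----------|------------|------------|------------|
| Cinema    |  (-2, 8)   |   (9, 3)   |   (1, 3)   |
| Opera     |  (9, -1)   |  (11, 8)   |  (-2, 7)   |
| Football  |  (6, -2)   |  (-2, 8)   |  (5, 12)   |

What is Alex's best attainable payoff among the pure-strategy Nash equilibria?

11

Both Opera is a pure NE (Alex: 11 ≥ 9; Blair: 8 ≥ 7). Alex gets 11.
Both Football is a pure NE (Alex: 5 ≥ 1; Blair: 12 ≥ 8). Alex gets 5.
Every other cell has a profitable deviation for at least one player. Highest of {11, 5} is 11.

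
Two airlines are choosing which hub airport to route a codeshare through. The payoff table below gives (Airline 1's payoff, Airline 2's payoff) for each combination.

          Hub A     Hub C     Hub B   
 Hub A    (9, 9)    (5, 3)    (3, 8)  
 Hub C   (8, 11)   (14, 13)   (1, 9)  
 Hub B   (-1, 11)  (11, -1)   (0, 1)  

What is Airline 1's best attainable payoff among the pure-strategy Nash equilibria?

Both Hub A is a pure NE (Airline 1: 9 ≥ 8; Airline 2: 9 ≥ 8). Airline 1 gets 9.
Both Hub C is a pure NE (Airline 1: 14 ≥ 11; Airline 2: 13 ≥ 11). Airline 1 gets 14.
Every other cell has a profitable deviation for at least one player. Highest of {9, 14} is 14.

14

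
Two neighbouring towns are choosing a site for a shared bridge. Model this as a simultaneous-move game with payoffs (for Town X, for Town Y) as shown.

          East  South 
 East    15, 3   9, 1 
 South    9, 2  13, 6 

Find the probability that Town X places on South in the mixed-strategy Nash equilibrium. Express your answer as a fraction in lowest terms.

Town X's mix p on East must make Town Y indifferent between East and South.
Town Y's payoff from East: 3p + 2(1−p). From South: 1p + 6(1−p).
Set equal: 2p = 4(1−p) → p = 4/6 = 2/3.
Probability on South is 1 − 2/3 = 1/3.

1/3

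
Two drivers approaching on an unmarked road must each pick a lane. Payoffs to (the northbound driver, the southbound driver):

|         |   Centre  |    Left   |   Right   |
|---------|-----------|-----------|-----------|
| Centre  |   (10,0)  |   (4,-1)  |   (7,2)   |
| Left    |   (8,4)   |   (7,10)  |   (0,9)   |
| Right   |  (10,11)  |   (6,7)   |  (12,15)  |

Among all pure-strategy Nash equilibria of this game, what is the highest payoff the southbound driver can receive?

15

Both Left is a pure NE (the northbound driver: 7 ≥ 6; the southbound driver: 10 ≥ 9). The southbound driver gets 10.
Both Right is a pure NE (the northbound driver: 12 ≥ 7; the southbound driver: 15 ≥ 11). The southbound driver gets 15.
Every other cell has a profitable deviation for at least one player. Highest of {10, 15} is 15.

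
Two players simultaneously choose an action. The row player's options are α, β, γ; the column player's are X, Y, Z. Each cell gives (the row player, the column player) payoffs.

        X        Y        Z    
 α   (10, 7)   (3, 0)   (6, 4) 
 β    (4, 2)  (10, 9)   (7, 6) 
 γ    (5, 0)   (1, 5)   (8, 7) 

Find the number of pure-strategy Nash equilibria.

(α, X): the row player gets 10 (best alternative 5); the column player gets 7 (best alternative 4). Neither deviates — NE.
(β, Y): the row player gets 10 (best alternative 3); the column player gets 9 (best alternative 6). Neither deviates — NE.
(γ, Z): the row player gets 8 (best alternative 7); the column player gets 7 (best alternative 5). Neither deviates — NE.
(γ, X) is not a NE: the row player would switch to α (10 > 5).
No other cell survives both best-response checks, so there are 3 pure NE.

3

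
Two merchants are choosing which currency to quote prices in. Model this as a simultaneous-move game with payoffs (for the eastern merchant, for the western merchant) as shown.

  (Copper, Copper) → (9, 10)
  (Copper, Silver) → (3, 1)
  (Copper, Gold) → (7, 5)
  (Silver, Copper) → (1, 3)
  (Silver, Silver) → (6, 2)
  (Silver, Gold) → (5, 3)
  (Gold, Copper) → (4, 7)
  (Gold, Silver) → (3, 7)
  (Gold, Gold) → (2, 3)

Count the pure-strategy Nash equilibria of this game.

Both Copper: the eastern merchant gets 9 (best alternative 4); the western merchant gets 10 (best alternative 5). Neither deviates — NE.
Both Silver is not a NE: the western merchant would switch to Copper (3 > 2).
No other cell survives both best-response checks, so there is 1 pure NE.

1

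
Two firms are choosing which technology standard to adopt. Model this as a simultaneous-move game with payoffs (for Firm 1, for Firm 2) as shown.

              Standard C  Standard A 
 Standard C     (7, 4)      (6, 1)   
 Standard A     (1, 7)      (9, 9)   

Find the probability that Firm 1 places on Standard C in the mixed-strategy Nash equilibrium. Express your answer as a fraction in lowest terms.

2/5

Firm 1's mix p on Standard C must make Firm 2 indifferent between Standard C and Standard A.
Firm 2's payoff from Standard C: 4p + 7(1−p). From Standard A: 1p + 9(1−p).
Set equal: 3p = 2(1−p) → p = 2/5.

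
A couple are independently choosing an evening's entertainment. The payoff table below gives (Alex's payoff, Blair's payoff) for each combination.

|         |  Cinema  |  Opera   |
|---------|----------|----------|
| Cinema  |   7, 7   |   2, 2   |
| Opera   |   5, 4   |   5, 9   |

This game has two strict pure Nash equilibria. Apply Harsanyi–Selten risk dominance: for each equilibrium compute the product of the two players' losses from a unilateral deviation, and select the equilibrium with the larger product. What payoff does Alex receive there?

At both Cinema: Alex loses 7 − 5 = 2 by deviating; Blair loses 7 − 2 = 5. Product = 2·5 = 10.
At both Opera: Alex loses 5 − 2 = 3 by deviating; Blair loses 9 − 4 = 5. Product = 3·5 = 15.
15 > 10, so both Opera is risk-dominant. Alex's payoff there is 5.

5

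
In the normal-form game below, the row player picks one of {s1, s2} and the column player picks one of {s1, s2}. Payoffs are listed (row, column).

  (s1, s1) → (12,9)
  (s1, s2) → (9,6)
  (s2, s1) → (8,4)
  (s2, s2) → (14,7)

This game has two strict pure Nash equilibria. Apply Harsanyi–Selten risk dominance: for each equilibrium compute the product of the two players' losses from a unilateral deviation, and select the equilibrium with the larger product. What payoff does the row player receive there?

14

At both s1: the row player loses 12 − 8 = 4 by deviating; the column player loses 9 − 6 = 3. Product = 4·3 = 12.
At both s2: the row player loses 14 − 9 = 5 by deviating; the column player loses 7 − 4 = 3. Product = 5·3 = 15.
15 > 12, so both s2 is risk-dominant. The row player's payoff there is 14.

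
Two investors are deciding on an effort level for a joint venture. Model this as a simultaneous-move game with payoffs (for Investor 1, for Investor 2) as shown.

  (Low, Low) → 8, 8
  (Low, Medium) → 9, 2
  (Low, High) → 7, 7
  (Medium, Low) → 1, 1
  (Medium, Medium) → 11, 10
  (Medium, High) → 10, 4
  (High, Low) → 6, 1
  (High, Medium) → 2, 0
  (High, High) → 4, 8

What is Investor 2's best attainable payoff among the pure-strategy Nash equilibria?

10

Both Low is a pure NE (Investor 1: 8 ≥ 6; Investor 2: 8 ≥ 7). Investor 2 gets 8.
Both Medium is a pure NE (Investor 1: 11 ≥ 9; Investor 2: 10 ≥ 4). Investor 2 gets 10.
Every other cell has a profitable deviation for at least one player. Highest of {8, 10} is 10.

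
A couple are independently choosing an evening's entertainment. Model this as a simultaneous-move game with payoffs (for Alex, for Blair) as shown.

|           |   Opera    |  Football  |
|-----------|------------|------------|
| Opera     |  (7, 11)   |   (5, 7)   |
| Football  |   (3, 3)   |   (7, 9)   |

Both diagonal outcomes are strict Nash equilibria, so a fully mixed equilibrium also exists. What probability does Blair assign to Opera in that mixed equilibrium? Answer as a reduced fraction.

Blair's mix q on Opera must make Alex indifferent between Opera and Football.
Alex's payoff from Opera: 7q + 5(1−q). From Football: 3q + 7(1−q).
Set equal: 4q = 2(1−q) → q = 2/6 = 1/3.

1/3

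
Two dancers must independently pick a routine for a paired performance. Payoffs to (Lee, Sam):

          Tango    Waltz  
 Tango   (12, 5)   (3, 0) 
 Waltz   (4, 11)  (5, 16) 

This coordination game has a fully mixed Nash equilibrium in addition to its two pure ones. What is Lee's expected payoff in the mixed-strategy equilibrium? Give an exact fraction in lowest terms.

Sam mixes with probability q on Tango, chosen so Lee is indifferent: 12q + 3(1−q) = 4q + 5(1−q) gives q = 1/5.
Lee's expected payoff (from either row, since indifferent) is 12·1/5 + 3·4/5 = 24/5.

24/5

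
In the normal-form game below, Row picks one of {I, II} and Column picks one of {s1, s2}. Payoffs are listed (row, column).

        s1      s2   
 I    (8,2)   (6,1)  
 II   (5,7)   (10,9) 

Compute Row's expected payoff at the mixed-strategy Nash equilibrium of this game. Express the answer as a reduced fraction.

Column mixes with probability q on s1, chosen so Row is indifferent: 8q + 6(1−q) = 5q + 10(1−q) gives q = 4/7.
Row's expected payoff (from either row, since indifferent) is 8·4/7 + 6·3/7 = 50/7.

50/7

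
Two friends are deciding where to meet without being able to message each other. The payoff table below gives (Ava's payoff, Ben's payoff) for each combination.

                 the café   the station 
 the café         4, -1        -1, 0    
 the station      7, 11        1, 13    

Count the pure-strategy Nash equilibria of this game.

Both the station: Ava gets 1 (best alternative -1); Ben gets 13 (best alternative 11). Neither deviates — NE.
Both the café is not a NE: Ava would switch to the station (7 > 4).
No other cell survives both best-response checks, so there is 1 pure NE.

1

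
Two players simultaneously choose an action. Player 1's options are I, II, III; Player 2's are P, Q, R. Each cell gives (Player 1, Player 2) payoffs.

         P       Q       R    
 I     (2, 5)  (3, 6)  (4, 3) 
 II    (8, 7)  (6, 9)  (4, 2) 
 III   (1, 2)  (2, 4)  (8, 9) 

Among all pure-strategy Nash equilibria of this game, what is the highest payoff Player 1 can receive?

8

(II, Q) is a pure NE (Player 1: 6 ≥ 3; Player 2: 9 ≥ 7). Player 1 gets 6.
(III, R) is a pure NE (Player 1: 8 ≥ 4; Player 2: 9 ≥ 4). Player 1 gets 8.
Every other cell has a profitable deviation for at least one player. Highest of {6, 8} is 8.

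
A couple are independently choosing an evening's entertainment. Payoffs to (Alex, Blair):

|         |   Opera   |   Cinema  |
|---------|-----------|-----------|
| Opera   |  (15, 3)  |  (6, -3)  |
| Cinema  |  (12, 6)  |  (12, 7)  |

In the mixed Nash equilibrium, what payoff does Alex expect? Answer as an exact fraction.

Blair mixes with probability q on Opera, chosen so Alex is indifferent: 15q + 6(1−q) = 12q + 12(1−q) gives q = 2/3.
Alex's expected payoff (from either row, since indifferent) is 15·2/3 + 6·1/3 = 12.

12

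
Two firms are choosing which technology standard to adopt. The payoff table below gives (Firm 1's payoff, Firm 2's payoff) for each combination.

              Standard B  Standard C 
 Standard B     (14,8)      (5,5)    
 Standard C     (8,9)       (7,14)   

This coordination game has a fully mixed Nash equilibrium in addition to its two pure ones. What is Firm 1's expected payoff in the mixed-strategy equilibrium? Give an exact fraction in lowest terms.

29/4

Firm 2 mixes with probability q on Standard B, chosen so Firm 1 is indifferent: 14q + 5(1−q) = 8q + 7(1−q) gives q = 1/4.
Firm 1's expected payoff (from either row, since indifferent) is 14·1/4 + 5·3/4 = 29/4.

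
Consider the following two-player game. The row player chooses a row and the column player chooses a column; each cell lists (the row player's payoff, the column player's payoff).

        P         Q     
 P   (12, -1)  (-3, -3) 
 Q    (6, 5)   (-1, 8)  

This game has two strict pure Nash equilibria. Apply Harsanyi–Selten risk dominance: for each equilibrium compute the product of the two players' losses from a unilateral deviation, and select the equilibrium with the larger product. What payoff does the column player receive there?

At both P: the row player loses 12 − 6 = 6 by deviating; the column player loses -1 − (-3) = 2. Product = 6·2 = 12.
At both Q: the row player loses -1 − (-3) = 2 by deviating; the column player loses 8 − 5 = 3. Product = 2·3 = 6.
12 > 6, so both P is risk-dominant. The column player's payoff there is -1.

-1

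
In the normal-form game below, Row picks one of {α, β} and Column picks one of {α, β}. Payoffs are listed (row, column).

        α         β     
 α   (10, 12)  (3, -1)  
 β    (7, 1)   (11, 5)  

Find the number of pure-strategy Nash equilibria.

Both α: Row gets 10 (best alternative 7); Column gets 12 (best alternative -1). Neither deviates — NE.
Both β: Row gets 11 (best alternative 3); Column gets 5 (best alternative 1). Neither deviates — NE.
(α, β) is not a NE: Row would switch to β (11 > 3).
No other cell survives both best-response checks, so there are 2 pure NE.

2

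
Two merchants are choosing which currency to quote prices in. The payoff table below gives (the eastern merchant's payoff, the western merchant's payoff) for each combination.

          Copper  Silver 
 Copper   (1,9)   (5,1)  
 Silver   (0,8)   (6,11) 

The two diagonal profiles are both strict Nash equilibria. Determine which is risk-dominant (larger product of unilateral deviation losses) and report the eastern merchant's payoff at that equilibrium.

At both Copper: the eastern merchant loses 1 − 0 = 1 by deviating; the western merchant loses 9 − 1 = 8. Product = 1·8 = 8.
At both Silver: the eastern merchant loses 6 − 5 = 1 by deviating; the western merchant loses 11 − 8 = 3. Product = 1·3 = 3.
8 > 3, so both Copper is risk-dominant. The eastern merchant's payoff there is 1.

1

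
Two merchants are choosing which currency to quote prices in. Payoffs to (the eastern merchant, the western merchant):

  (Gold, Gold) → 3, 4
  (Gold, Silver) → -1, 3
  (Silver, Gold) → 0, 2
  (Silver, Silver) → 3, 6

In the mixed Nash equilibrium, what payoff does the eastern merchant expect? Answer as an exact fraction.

The western merchant mixes with probability q on Gold, chosen so the eastern merchant is indifferent: 3q + (-1)(1−q) = 0q + 3(1−q) gives q = 4/7.
The eastern merchant's expected payoff (from either row, since indifferent) is 3·4/7 + (-1)·3/7 = 9/7.

9/7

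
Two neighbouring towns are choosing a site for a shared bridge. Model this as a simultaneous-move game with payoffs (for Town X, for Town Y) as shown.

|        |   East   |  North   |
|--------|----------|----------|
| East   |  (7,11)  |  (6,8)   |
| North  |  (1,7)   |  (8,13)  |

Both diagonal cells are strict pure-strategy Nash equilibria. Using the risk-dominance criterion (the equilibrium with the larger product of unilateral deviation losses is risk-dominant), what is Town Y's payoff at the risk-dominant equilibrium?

11

At both East: Town X loses 7 − 1 = 6 by deviating; Town Y loses 11 − 8 = 3. Product = 6·3 = 18.
At both North: Town X loses 8 − 6 = 2 by deviating; Town Y loses 13 − 7 = 6. Product = 2·6 = 12.
18 > 12, so both East is risk-dominant. Town Y's payoff there is 11.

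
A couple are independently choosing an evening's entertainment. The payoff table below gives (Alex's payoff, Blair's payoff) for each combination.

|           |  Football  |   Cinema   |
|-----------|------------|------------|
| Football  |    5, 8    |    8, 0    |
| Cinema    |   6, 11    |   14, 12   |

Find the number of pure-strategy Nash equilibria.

Both Cinema: Alex gets 14 (best alternative 8); Blair gets 12 (best alternative 11). Neither deviates — NE.
Both Football is not a NE: Alex would switch to Cinema (6 > 5).
No other cell survives both best-response checks, so there is 1 pure NE.

1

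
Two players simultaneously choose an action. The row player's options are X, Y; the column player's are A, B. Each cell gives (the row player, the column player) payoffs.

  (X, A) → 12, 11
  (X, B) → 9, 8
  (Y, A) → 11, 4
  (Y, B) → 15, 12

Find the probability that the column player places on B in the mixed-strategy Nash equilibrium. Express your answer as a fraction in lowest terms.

1/7

The column player's mix q on A must make the row player indifferent between X and Y.
The row player's payoff from X: 12q + 9(1−q). From Y: 11q + 15(1−q).
Set equal: 1q = 6(1−q) → q = 6/7.
Probability on B is 1 − 6/7 = 1/7.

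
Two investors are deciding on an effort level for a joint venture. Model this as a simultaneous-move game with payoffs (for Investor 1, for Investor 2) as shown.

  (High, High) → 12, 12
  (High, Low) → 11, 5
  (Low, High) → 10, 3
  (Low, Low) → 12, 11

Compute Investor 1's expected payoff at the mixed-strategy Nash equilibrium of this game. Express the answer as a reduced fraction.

Investor 2 mixes with probability q on High, chosen so Investor 1 is indifferent: 12q + 11(1−q) = 10q + 12(1−q) gives q = 1/3.
Investor 1's expected payoff (from either row, since indifferent) is 12·1/3 + 11·2/3 = 34/3.

34/3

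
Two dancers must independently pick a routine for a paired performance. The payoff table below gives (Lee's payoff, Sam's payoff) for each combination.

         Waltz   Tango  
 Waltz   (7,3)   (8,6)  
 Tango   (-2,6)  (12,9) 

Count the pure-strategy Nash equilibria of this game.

Both Tango: Lee gets 12 (best alternative 8); Sam gets 9 (best alternative 6). Neither deviates — NE.
Both Waltz is not a NE: Sam would switch to Tango (6 > 3).
No other cell survives both best-response checks, so there is 1 pure NE.

1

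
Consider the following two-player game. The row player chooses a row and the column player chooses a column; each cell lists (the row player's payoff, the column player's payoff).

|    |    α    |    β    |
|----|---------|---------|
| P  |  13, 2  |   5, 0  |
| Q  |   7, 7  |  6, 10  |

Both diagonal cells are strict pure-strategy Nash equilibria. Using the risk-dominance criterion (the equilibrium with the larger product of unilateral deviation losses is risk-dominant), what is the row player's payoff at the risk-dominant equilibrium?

At (P, α): the row player loses 13 − 7 = 6 by deviating; the column player loses 2 − 0 = 2. Product = 6·2 = 12.
At (Q, β): the row player loses 6 − 5 = 1 by deviating; the column player loses 10 − 7 = 3. Product = 1·3 = 3.
12 > 3, so (P, α) is risk-dominant. The row player's payoff there is 13.

13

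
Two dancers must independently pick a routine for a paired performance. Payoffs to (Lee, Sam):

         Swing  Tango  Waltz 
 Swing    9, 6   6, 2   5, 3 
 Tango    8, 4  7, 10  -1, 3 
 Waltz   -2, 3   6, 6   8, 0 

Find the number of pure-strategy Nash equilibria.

2

Both Swing: Lee gets 9 (best alternative 8); Sam gets 6 (best alternative 3). Neither deviates — NE.
Both Tango: Lee gets 7 (best alternative 6); Sam gets 10 (best alternative 4). Neither deviates — NE.
Both Waltz is not a NE: Sam would switch to Tango (6 > 0).
No other cell survives both best-response checks, so there are 2 pure NE.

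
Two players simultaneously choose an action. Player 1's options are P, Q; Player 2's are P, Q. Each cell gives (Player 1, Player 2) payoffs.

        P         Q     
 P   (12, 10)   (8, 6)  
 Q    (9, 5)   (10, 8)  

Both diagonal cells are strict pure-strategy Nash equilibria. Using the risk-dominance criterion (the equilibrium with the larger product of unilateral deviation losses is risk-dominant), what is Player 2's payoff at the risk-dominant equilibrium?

At both P: Player 1 loses 12 − 9 = 3 by deviating; Player 2 loses 10 − 6 = 4. Product = 3·4 = 12.
At both Q: Player 1 loses 10 − 8 = 2 by deviating; Player 2 loses 8 − 5 = 3. Product = 2·3 = 6.
12 > 6, so both P is risk-dominant. Player 2's payoff there is 10.

10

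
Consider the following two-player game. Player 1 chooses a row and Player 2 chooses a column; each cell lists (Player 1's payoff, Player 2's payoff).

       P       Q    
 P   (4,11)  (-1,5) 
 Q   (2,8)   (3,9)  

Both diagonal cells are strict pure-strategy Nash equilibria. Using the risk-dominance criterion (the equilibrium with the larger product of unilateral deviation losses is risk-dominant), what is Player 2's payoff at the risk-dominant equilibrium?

At both P: Player 1 loses 4 − 2 = 2 by deviating; Player 2 loses 11 − 5 = 6. Product = 2·6 = 12.
At both Q: Player 1 loses 3 − (-1) = 4 by deviating; Player 2 loses 9 − 8 = 1. Product = 4·1 = 4.
12 > 4, so both P is risk-dominant. Player 2's payoff there is 11.

11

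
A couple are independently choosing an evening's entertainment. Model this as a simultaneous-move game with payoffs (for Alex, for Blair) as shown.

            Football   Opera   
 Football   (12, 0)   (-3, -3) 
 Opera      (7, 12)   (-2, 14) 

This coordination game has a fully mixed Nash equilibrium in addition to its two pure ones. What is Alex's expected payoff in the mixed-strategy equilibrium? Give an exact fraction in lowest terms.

-1/2

Blair mixes with probability q on Football, chosen so Alex is indifferent: 12q + (-3)(1−q) = 7q + (-2)(1−q) gives q = 1/6.
Alex's expected payoff (from either row, since indifferent) is 12·1/6 + (-3)·5/6 = -1/2.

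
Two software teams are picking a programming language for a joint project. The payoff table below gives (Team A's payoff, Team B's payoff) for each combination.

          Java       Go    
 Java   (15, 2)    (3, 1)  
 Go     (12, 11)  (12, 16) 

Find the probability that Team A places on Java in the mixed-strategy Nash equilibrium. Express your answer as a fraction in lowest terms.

Team A's mix p on Java must make Team B indifferent between Java and Go.
Team B's payoff from Java: 2p + 11(1−p). From Go: 1p + 16(1−p).
Set equal: 1p = 5(1−p) → p = 5/6.

5/6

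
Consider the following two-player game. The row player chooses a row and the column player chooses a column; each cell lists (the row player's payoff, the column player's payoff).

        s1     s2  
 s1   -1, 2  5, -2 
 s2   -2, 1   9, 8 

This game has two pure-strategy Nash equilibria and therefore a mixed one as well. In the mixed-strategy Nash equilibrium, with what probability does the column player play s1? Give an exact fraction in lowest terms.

The column player's mix q on s1 must make the row player indifferent between s1 and s2.
The row player's payoff from s1: (-1)q + 5(1−q). From s2: (-2)q + 9(1−q).
Set equal: 1q = 4(1−q) → q = 4/5.

4/5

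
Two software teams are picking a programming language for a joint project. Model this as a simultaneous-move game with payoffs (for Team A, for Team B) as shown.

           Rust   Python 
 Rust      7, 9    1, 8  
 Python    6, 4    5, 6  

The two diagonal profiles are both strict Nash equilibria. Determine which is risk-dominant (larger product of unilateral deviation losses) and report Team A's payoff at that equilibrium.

5

At both Rust: Team A loses 7 − 6 = 1 by deviating; Team B loses 9 − 8 = 1. Product = 1·1 = 1.
At both Python: Team A loses 5 − 1 = 4 by deviating; Team B loses 6 − 4 = 2. Product = 4·2 = 8.
8 > 1, so both Python is risk-dominant. Team A's payoff there is 5.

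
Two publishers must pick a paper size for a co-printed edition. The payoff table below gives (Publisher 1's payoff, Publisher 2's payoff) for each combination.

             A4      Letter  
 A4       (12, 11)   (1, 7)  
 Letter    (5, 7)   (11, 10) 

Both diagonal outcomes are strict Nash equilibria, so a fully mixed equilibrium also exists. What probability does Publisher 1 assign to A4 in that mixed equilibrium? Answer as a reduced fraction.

3/7

Publisher 1's mix p on A4 must make Publisher 2 indifferent between A4 and Letter.
Publisher 2's payoff from A4: 11p + 7(1−p). From Letter: 7p + 10(1−p).
Set equal: 4p = 3(1−p) → p = 3/7.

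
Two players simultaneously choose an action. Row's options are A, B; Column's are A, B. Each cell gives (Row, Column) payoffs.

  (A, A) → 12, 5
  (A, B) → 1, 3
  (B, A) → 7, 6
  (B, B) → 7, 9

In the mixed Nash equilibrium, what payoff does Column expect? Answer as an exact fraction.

27/5

Row mixes with probability p on A, chosen so Column is indifferent: 5p + 6(1−p) = 3p + 9(1−p) gives p = 3/5.
Column's expected payoff is 5·3/5 + 6·2/5 = 27/5.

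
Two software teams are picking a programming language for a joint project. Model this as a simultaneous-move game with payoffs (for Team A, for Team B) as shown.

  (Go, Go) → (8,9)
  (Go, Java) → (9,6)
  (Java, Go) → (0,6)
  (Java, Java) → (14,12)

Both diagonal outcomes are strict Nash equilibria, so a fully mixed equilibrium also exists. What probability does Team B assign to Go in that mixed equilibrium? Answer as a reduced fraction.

Team B's mix q on Go must make Team A indifferent between Go and Java.
Team A's payoff from Go: 8q + 9(1−q). From Java: 0q + 14(1−q).
Set equal: 8q = 5(1−q) → q = 5/13.

5/13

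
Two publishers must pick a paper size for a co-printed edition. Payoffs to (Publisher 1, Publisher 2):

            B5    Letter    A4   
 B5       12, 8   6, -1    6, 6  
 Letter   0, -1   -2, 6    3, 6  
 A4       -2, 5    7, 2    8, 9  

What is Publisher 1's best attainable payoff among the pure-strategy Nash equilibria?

12

Both B5 is a pure NE (Publisher 1: 12 ≥ 0; Publisher 2: 8 ≥ 6). Publisher 1 gets 12.
Both A4 is a pure NE (Publisher 1: 8 ≥ 6; Publisher 2: 9 ≥ 5). Publisher 1 gets 8.
Every other cell has a profitable deviation for at least one player. Highest of {12, 8} is 12.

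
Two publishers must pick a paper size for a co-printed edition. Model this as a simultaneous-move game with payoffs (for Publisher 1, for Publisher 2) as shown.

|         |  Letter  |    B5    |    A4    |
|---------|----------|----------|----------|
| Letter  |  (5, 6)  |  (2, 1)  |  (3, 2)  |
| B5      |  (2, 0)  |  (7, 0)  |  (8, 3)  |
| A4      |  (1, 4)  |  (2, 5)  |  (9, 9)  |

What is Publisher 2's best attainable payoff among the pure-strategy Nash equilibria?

Both Letter is a pure NE (Publisher 1: 5 ≥ 2; Publisher 2: 6 ≥ 2). Publisher 2 gets 6.
Both A4 is a pure NE (Publisher 1: 9 ≥ 8; Publisher 2: 9 ≥ 5). Publisher 2 gets 9.
Every other cell has a profitable deviation for at least one player. Highest of {6, 9} is 9.

9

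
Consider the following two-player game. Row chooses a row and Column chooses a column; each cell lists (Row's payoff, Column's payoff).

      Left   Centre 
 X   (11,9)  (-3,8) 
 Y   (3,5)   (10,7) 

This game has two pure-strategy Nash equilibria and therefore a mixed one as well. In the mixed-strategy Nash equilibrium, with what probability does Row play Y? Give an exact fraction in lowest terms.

1/3

Row's mix p on X must make Column indifferent between Left and Centre.
Column's payoff from Left: 9p + 5(1−p). From Centre: 8p + 7(1−p).
Set equal: 1p = 2(1−p) → p = 2/3.
Probability on Y is 1 − 2/3 = 1/3.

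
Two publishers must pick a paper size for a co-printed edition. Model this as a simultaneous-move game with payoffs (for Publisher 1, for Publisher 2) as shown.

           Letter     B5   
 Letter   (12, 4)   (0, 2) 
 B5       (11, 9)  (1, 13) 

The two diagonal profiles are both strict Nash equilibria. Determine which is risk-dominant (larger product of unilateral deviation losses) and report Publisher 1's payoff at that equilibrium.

1

At both Letter: Publisher 1 loses 12 − 11 = 1 by deviating; Publisher 2 loses 4 − 2 = 2. Product = 1·2 = 2.
At both B5: Publisher 1 loses 1 − 0 = 1 by deviating; Publisher 2 loses 13 − 9 = 4. Product = 1·4 = 4.
4 > 2, so both B5 is risk-dominant. Publisher 1's payoff there is 1.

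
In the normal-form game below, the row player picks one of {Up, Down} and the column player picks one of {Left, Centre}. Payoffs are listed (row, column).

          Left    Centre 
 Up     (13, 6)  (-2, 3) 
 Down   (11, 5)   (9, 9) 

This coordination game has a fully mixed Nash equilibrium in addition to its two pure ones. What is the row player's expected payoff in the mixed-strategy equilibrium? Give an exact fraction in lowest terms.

139/13

The column player mixes with probability q on Left, chosen so the row player is indifferent: 13q + (-2)(1−q) = 11q + 9(1−q) gives q = 11/13.
The row player's expected payoff (from either row, since indifferent) is 13·11/13 + (-2)·2/13 = 139/13.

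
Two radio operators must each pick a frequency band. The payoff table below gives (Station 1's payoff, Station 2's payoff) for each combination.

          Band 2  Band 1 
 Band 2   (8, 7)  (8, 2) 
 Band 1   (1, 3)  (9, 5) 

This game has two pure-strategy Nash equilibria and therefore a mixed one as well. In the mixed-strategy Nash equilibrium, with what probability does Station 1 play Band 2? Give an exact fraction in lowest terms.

Station 1's mix p on Band 2 must make Station 2 indifferent between Band 2 and Band 1.
Station 2's payoff from Band 2: 7p + 3(1−p). From Band 1: 2p + 5(1−p).
Set equal: 5p = 2(1−p) → p = 2/7.

2/7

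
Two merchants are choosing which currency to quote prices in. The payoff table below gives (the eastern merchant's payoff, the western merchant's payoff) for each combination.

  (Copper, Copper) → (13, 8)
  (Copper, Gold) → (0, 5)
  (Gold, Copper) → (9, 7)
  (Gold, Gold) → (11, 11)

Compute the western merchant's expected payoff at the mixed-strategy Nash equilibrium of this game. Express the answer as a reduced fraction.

The eastern merchant mixes with probability p on Copper, chosen so the western merchant is indifferent: 8p + 7(1−p) = 5p + 11(1−p) gives p = 4/7.
The western merchant's expected payoff is 8·4/7 + 7·3/7 = 53/7.

53/7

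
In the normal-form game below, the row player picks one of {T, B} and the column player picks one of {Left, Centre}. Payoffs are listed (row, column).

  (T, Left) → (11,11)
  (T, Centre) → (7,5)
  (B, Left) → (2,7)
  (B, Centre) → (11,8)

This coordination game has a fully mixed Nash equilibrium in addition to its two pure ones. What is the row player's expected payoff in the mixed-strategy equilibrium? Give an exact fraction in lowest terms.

The column player mixes with probability q on Left, chosen so the row player is indifferent: 11q + 7(1−q) = 2q + 11(1−q) gives q = 4/13.
The row player's expected payoff (from either row, since indifferent) is 11·4/13 + 7·9/13 = 107/13.

107/13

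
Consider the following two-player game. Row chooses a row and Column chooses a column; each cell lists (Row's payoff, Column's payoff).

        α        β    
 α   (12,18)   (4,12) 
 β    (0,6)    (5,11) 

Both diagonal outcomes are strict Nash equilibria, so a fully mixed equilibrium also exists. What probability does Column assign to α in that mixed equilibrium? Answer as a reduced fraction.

1/13

Column's mix q on α must make Row indifferent between α and β.
Row's payoff from α: 12q + 4(1−q). From β: 0q + 5(1−q).
Set equal: 12q = 1(1−q) → q = 1/13.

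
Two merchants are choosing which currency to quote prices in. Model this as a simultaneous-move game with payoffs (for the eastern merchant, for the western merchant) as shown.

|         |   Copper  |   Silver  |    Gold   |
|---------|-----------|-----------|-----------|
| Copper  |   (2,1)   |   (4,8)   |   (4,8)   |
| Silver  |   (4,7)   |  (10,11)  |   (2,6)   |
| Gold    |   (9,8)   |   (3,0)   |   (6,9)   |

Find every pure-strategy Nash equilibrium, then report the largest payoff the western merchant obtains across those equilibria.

Both Silver is a pure NE (the eastern merchant: 10 ≥ 4; the western merchant: 11 ≥ 7). The western merchant gets 11.
Both Gold is a pure NE (the eastern merchant: 6 ≥ 4; the western merchant: 9 ≥ 8). The western merchant gets 9.
Every other cell has a profitable deviation for at least one player. Highest of {11, 9} is 11.

11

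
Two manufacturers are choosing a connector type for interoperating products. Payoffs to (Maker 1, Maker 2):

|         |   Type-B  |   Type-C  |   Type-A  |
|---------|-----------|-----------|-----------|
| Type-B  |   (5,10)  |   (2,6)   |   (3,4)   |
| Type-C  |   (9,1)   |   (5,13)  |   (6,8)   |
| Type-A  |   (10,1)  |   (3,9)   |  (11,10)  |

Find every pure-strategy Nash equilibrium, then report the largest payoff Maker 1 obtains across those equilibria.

Both Type-C is a pure NE (Maker 1: 5 ≥ 3; Maker 2: 13 ≥ 8). Maker 1 gets 5.
Both Type-A is a pure NE (Maker 1: 11 ≥ 6; Maker 2: 10 ≥ 9). Maker 1 gets 11.
Every other cell has a profitable deviation for at least one player. Highest of {5, 11} is 11.

11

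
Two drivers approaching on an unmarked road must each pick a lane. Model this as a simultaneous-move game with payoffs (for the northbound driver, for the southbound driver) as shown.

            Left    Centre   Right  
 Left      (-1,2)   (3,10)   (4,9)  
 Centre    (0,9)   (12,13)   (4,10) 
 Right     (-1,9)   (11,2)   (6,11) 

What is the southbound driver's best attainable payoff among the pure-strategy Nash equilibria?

13

Both Centre is a pure NE (the northbound driver: 12 ≥ 11; the southbound driver: 13 ≥ 10). The southbound driver gets 13.
Both Right is a pure NE (the northbound driver: 6 ≥ 4; the southbound driver: 11 ≥ 9). The southbound driver gets 11.
Every other cell has a profitable deviation for at least one player. Highest of {13, 11} is 13.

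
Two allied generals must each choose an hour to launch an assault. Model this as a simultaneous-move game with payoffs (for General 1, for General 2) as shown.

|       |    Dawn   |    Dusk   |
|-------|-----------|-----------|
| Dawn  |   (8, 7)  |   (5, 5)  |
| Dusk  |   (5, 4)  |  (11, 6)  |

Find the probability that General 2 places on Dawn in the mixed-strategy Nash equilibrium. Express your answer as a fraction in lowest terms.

2/3

General 2's mix q on Dawn must make General 1 indifferent between Dawn and Dusk.
General 1's payoff from Dawn: 8q + 5(1−q). From Dusk: 5q + 11(1−q).
Set equal: 3q = 6(1−q) → q = 6/9 = 2/3.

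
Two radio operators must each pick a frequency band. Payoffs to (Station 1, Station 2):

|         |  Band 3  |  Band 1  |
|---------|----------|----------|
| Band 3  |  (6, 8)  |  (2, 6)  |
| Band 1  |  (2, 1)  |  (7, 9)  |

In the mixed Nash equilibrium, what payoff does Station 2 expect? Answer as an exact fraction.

Station 1 mixes with probability p on Band 3, chosen so Station 2 is indifferent: 8p + 1(1−p) = 6p + 9(1−p) gives p = 4/5.
Station 2's expected payoff is 8·4/5 + 1·1/5 = 33/5.

33/5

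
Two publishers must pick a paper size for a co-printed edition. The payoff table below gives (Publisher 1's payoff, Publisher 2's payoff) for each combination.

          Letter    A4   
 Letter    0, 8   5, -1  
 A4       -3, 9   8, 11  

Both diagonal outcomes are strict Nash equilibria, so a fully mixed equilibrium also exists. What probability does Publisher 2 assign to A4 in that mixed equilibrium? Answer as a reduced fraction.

1/2

Publisher 2's mix q on Letter must make Publisher 1 indifferent between Letter and A4.
Publisher 1's payoff from Letter: 0q + 5(1−q). From A4: (-3)q + 8(1−q).
Set equal: 3q = 3(1−q) → q = 3/6 = 1/2.
Probability on A4 is 1 − 1/2 = 1/2.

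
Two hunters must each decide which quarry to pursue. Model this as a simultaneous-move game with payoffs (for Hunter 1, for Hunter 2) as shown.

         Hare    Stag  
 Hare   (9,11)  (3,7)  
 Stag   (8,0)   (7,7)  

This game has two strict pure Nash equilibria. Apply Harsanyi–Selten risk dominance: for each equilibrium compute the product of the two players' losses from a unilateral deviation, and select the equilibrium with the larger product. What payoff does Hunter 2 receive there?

7

At both Hare: Hunter 1 loses 9 − 8 = 1 by deviating; Hunter 2 loses 11 − 7 = 4. Product = 1·4 = 4.
At both Stag: Hunter 1 loses 7 − 3 = 4 by deviating; Hunter 2 loses 7 − 0 = 7. Product = 4·7 = 28.
28 > 4, so both Stag is risk-dominant. Hunter 2's payoff there is 7.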